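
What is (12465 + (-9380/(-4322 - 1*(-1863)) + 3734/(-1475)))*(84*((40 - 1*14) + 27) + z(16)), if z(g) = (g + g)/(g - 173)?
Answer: 31602573977706108/569442925 ≈ 5.5497e+7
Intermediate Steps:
z(g) = 2*g/(-173 + g) (z(g) = (2*g)/(-173 + g) = 2*g/(-173 + g))
(12465 + (-9380/(-4322 - 1*(-1863)) + 3734/(-1475)))*(84*((40 - 1*14) + 27) + z(16)) = (12465 + (-9380/(-4322 - 1*(-1863)) + 3734/(-1475)))*(84*((40 - 1*14) + 27) + 2*16/(-173 + 16)) = (12465 + (-9380/(-4322 + 1863) + 3734*(-1/1475)))*(84*((40 - 14) + 27) + 2*16/(-157)) = (12465 + (-9380/(-2459) - 3734/1475))*(84*(26 + 27) + 2*16*(-1/157)) = (12465 + (-9380*(-1/2459) - 3734/1475))*(84*53 - 32/157) = (12465 + (9380/2459 - 3734/1475))*(4452 - 32/157) = (12465 + 4653594/3627025)*(698932/157) = (45215520219/3627025)*(698932/157) = 31602573977706108/569442925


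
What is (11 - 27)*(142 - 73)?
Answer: -1104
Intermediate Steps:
(11 - 27)*(142 - 73) = -16*69 = -1104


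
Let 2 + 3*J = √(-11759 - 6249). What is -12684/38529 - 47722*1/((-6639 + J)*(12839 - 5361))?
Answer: -87370651439/266174732511 + 2*I*√4502/20725277 ≈ -0.32825 + 6.4749e-6*I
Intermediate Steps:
J = -⅔ + 2*I*√4502/3 (J = -⅔ + √(-11759 - 6249)/3 = -⅔ + √(-18008)/3 = -⅔ + (2*I*√4502)/3 = -⅔ + 2*I*√4502/3 ≈ -0.66667 + 44.731*I)
-12684/38529 - 47722*1/((-6639 + J)*(12839 - 5361)) = -12684/38529 - 47722*1/((-6639 + (-⅔ + 2*I*√4502/3))*(12839 - 5361)) = -12684*1/38529 - 47722*1/(7478*(-19919/3 + 2*I*√4502/3)) = -4228/12843 - 47722/(-148954282/3 + 14956*I*√4502/3)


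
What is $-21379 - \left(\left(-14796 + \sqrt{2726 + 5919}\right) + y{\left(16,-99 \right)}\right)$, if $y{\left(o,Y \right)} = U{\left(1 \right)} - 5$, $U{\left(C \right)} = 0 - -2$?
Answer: $-6580 - \sqrt{8645} \approx -6673.0$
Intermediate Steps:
$U{\left(C \right)} = 2$ ($U{\left(C \right)} = 0 + 2 = 2$)
$y{\left(o,Y \right)} = -3$ ($y{\left(o,Y \right)} = 2 - 5 = -3$)
$-21379 - \left(\left(-14796 + \sqrt{2726 + 5919}\right) + y{\left(16,-99 \right)}\right) = -21379 - \left(\left(-14796 + \sqrt{2726 + 5919}\right) - 3\right) = -21379 - \left(\left(-14796 + \sqrt{8645}\right) - 3\right) = -21379 - \left(-14799 + \sqrt{8645}\right) = -21379 + \left(14799 - \sqrt{8645}\right) = -6580 - \sqrt{8645}$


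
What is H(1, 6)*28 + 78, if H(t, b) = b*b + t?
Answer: 1114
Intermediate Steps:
H(t, b) = t + b**2 (H(t, b) = b**2 + t = t + b**2)
H(1, 6)*28 + 78 = (1 + 6**2)*28 + 78 = (1 + 36)*28 + 78 = 37*28 + 78 = 1036 + 78 = 1114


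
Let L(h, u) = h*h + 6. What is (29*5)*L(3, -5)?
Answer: 2175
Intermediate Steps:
L(h, u) = 6 + h**2 (L(h, u) = h**2 + 6 = 6 + h**2)
(29*5)*L(3, -5) = (29*5)*(6 + 3**2) = 145*(6 + 9) = 145*15 = 2175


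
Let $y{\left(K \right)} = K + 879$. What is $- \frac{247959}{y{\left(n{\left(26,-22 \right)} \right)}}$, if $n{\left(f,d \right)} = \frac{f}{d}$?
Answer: $- \frac{2727549}{9656} \approx -282.47$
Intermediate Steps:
$y{\left(K \right)} = 879 + K$
$- \frac{247959}{y{\left(n{\left(26,-22 \right)} \right)}} = - \frac{247959}{879 + \frac{26}{-22}} = - \frac{247959}{879 + 26 \left(- \frac{1}{22}\right)} = - \frac{247959}{879 - \frac{13}{11}} = - \frac{247959}{\frac{9656}{11}} = \left(-247959\right) \frac{11}{9656} = - \frac{2727549}{9656}$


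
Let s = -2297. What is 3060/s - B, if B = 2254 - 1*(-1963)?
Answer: -9689509/2297 ≈ -4218.3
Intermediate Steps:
B = 4217 (B = 2254 + 1963 = 4217)
3060/s - B = 3060/(-2297) - 1*4217 = 3060*(-1/2297) - 4217 = -3060/2297 - 4217 = -9689509/2297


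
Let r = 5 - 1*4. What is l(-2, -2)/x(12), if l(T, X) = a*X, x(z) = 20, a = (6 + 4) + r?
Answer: -11/10 ≈ -1.1000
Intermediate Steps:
r = 1 (r = 5 - 4 = 1)
a = 11 (a = (6 + 4) + 1 = 10 + 1 = 11)
l(T, X) = 11*X
l(-2, -2)/x(12) = (11*(-2))/20 = (1/20)*(-22) = -11/10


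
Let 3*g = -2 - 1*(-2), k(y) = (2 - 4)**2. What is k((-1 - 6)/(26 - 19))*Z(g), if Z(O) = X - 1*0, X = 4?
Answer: 16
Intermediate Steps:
k(y) = 4 (k(y) = (-2)**2 = 4)
g = 0 (g = (-2 - 1*(-2))/3 = (-2 + 2)/3 = (1/3)*0 = 0)
Z(O) = 4 (Z(O) = 4 - 1*0 = 4 + 0 = 4)
k((-1 - 6)/(26 - 19))*Z(g) = 4*4 = 16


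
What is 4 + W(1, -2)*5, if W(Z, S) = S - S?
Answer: 4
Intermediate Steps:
W(Z, S) = 0
4 + W(1, -2)*5 = 4 + 0*5 = 4 + 0 = 4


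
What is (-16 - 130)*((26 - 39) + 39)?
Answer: -3796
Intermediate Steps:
(-16 - 130)*((26 - 39) + 39) = -146*(-13 + 39) = -146*26 = -3796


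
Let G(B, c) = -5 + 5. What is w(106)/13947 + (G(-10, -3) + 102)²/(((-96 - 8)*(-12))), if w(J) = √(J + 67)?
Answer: 867/104 + √173/13947 ≈ 8.3375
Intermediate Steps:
G(B, c) = 0
w(J) = √(67 + J)
w(106)/13947 + (G(-10, -3) + 102)²/(((-96 - 8)*(-12))) = √(67 + 106)/13947 + (0 + 102)²/(((-96 - 8)*(-12))) = √173*(1/13947) + 102²/((-104*(-12))) = √173/13947 + 10404/1248 = √173/13947 + 10404*(1/1248) = √173/13947 + 867/104 = 867/104 + √173/13947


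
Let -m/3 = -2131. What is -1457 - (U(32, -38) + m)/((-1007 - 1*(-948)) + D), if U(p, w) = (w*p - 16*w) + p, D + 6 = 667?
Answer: -126133/86 ≈ -1466.7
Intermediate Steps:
D = 661 (D = -6 + 667 = 661)
m = 6393 (m = -3*(-2131) = 6393)
U(p, w) = p - 16*w + p*w (U(p, w) = (p*w - 16*w) + p = (-16*w + p*w) + p = p - 16*w + p*w)
-1457 - (U(32, -38) + m)/((-1007 - 1*(-948)) + D) = -1457 - ((32 - 16*(-38) + 32*(-38)) + 6393)/((-1007 - 1*(-948)) + 661) = -1457 - ((32 + 608 - 1216) + 6393)/((-1007 + 948) + 661) = -1457 - (-576 + 6393)/(-59 + 661) = -1457 - 5817/602 = -1457 - 1*831/86 = -1457 - 831/86 = -126133/86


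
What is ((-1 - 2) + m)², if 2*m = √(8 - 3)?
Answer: (6 - √5)²/4 ≈ 3.5418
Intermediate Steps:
m = √5/2 (m = √(8 - 3)/2 = √5/2 ≈ 1.1180)
((-1 - 2) + m)² = ((-1 - 2) + √5/2)² = (-3 + √5/2)²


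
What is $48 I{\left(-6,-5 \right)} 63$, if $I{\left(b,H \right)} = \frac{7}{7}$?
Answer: $3024$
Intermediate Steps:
$I{\left(b,H \right)} = 1$ ($I{\left(b,H \right)} = 7 \cdot \frac{1}{7} = 1$)
$48 I{\left(-6,-5 \right)} 63 = 48 \cdot 1 \cdot 63 = 48 \cdot 63 = 3024$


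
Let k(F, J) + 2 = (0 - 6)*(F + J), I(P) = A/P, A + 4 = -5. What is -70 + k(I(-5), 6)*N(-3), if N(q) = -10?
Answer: 418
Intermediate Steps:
A = -9 (A = -4 - 5 = -9)
I(P) = -9/P
k(F, J) = -2 - 6*F - 6*J (k(F, J) = -2 + (0 - 6)*(F + J) = -2 - 6*(F + J) = -2 + (-6*F - 6*J) = -2 - 6*F - 6*J)
-70 + k(I(-5), 6)*N(-3) = -70 + (-2 - (-54)/(-5) - 6*6)*(-10) = -70 + (-2 - (-54)*(-1)/5 - 36)*(-10) = -70 + (-2 - 6*9/5 - 36)*(-10) = -70 + (-2 - 54/5 - 36)*(-10) = -70 - 244/5*(-10) = -70 + 488 = 418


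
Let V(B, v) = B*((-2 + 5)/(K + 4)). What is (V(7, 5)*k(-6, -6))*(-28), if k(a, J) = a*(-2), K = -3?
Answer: -7056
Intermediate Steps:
k(a, J) = -2*a
V(B, v) = 3*B (V(B, v) = B*((-2 + 5)/(-3 + 4)) = B*(3/1) = B*(3*1) = B*3 = 3*B)
(V(7, 5)*k(-6, -6))*(-28) = ((3*7)*(-2*(-6)))*(-28) = (21*12)*(-28) = 252*(-28) = -7056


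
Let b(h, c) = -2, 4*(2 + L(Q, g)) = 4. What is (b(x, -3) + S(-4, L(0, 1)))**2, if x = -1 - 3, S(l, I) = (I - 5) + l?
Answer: 144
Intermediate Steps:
L(Q, g) = -1 (L(Q, g) = -2 + (1/4)*4 = -2 + 1 = -1)
S(l, I) = -5 + I + l (S(l, I) = (-5 + I) + l = -5 + I + l)
x = -4
(b(x, -3) + S(-4, L(0, 1)))**2 = (-2 + (-5 - 1 - 4))**2 = (-2 - 10)**2 = (-12)**2 = 144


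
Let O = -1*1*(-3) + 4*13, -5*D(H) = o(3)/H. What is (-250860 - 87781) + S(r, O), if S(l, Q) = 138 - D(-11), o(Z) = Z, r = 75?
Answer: -18617668/55 ≈ -3.3850e+5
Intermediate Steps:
D(H) = -3/(5*H)
O = 55 (O = -1*(-3) + 52 = 3 + 52 = 55)
S(l, Q) = 7587/55 (S(l, Q) = 138 - (-3)/(5*(-11)) = 138 - (-3)*(-1)/(5*11) = 138 - 1*3/55 = 138 - 3/55 = 7587/55)
(-250860 - 87781) + S(r, O) = (-250860 - 87781) + 7587/55 = -338641 + 7587/55 = -18617668/55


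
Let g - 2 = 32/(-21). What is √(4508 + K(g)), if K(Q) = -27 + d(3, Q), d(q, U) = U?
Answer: √1976331/21 ≈ 66.944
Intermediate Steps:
g = 10/21 (g = 2 + 32/(-21) = 2 + 32*(-1/21) = 2 - 32/21 = 10/21 ≈ 0.47619)
K(Q) = -27 + Q
√(4508 + K(g)) = √(4508 + (-27 + 10/21)) = √(4508 - 557/21) = √(94111/21) = √1976331/21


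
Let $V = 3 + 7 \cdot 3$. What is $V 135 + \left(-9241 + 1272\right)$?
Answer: $-4729$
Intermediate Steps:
$V = 24$ ($V = 3 + 21 = 24$)
$V 135 + \left(-9241 + 1272\right) = 24 \cdot 135 + \left(-9241 + 1272\right) = 3240 - 7969 = -4729$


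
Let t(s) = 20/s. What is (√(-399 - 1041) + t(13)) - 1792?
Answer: -23276/13 + 12*I*√10 ≈ -1790.5 + 37.947*I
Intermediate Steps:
(√(-399 - 1041) + t(13)) - 1792 = (√(-399 - 1041) + 20/13) - 1792 = (√(-1440) + 20*(1/13)) - 1792 = (12*I*√10 + 20/13) - 1792 = (20/13 + 12*I*√10) - 1792 = -23276/13 + 12*I*√10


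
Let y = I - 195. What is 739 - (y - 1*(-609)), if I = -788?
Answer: 1113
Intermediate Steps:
y = -983 (y = -788 - 195 = -983)
739 - (y - 1*(-609)) = 739 - (-983 - 1*(-609)) = 739 - (-983 + 609) = 739 - 1*(-374) = 739 + 374 = 1113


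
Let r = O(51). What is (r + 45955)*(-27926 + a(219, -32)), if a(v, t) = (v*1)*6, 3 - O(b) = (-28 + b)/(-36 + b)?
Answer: -18344902364/15 ≈ -1.2230e+9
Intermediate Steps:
O(b) = 3 - (-28 + b)/(-36 + b)
r = 22/15 (r = 2*(-40 + 51)/(-36 + 51) = 2*11/15 = 2*(1/15)*11 = 22/15 ≈ 1.4667)
a(v, t) = 6*v (a(v, t) = v*6 = 6*v)
(r + 45955)*(-27926 + a(219, -32)) = (22/15 + 45955)*(-27926 + 6*219) = 689347*(-27926 + 1314)/15 = (689347/15)*(-26612) = -18344902364/15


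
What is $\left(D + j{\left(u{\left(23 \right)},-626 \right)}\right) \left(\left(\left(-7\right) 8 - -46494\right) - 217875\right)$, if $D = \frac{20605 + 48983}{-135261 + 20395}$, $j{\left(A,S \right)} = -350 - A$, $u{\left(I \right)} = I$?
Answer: $\frac{3678575654411}{57433} \approx 6.405 \cdot 10^{7}$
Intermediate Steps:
$D = - \frac{34794}{57433}$ ($D = \frac{69588}{-114866} = 69588 \left(- \frac{1}{114866}\right) = - \frac{34794}{57433} \approx -0.60582$)
$\left(D + j{\left(u{\left(23 \right)},-626 \right)}\right) \left(\left(\left(-7\right) 8 - -46494\right) - 217875\right) = \left(- \frac{34794}{57433} - 373\right) \left(\left(\left(-7\right) 8 - -46494\right) - 217875\right) = \left(- \frac{34794}{57433} - 373\right) \left(\left(-56 + 46494\right) - 217875\right) = \left(- \frac{34794}{57433} - 373\right) \left(46438 - 217875\right) = \left(- \frac{21457303}{57433}\right) \left(-171437\right) = \frac{3678575654411}{57433}$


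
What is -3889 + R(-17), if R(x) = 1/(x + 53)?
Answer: -140003/36 ≈ -3889.0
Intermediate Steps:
R(x) = 1/(53 + x)
-3889 + R(-17) = -3889 + 1/(53 - 17) = -3889 + 1/36 = -140003/36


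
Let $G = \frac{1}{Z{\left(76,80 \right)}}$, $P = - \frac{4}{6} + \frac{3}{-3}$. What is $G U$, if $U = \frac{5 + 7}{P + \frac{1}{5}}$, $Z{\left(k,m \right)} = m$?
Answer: $- \frac{9}{88} \approx -0.10227$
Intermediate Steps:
$P = - \frac{5}{3}$ ($P = \left(-4\right) \frac{1}{6} + 3 \left(- \frac{1}{3}\right) = - \frac{2}{3} - 1 = - \frac{5}{3} \approx -1.6667$)
$G = \frac{1}{80} \approx 0.0125$
$U = - \frac{90}{11}$ ($U = \frac{5 + 7}{- \frac{5}{3} + \frac{1}{5}} = \frac{12}{- \frac{5}{3} + \frac{1}{5}} = \frac{12}{- \frac{22}{15}} = 12 \left(- \frac{15}{22}\right) = - \frac{90}{11} \approx -8.1818$)
$G U = \frac{1}{80} \left(- \frac{90}{11}\right) = - \frac{9}{88}$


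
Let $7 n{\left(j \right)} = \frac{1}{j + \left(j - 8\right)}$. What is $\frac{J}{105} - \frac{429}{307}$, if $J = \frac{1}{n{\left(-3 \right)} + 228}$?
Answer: $- \frac{143772907}{102889515} \approx -1.3974$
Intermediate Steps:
$n{\left(j \right)} = \frac{1}{7 \left(-8 + 2 j\right)}$ ($n{\left(j \right)} = \frac{1}{7 \left(j + \left(j - 8\right)\right)} = \frac{1}{7 \left(j + \left(-8 + j\right)\right)} = \frac{1}{7 \left(-8 + 2 j\right)}$)
$J = \frac{98}{22343}$ ($J = \frac{1}{\frac{1}{14 \left(-4 - 3\right)} + 228} = \frac{1}{\frac{1}{14 \left(-7\right)} + 228} = \frac{1}{\frac{1}{14} \left(- \frac{1}{7}\right) + 228} = \frac{1}{- \frac{1}{98} + 228} = \frac{1}{\frac{22343}{98}} = \frac{98}{22343} \approx 0.0043862$)
$\frac{J}{105} - \frac{429}{307} = \frac{98}{22343 \cdot 105} - \frac{429}{307} = \frac{98}{22343} \cdot \frac{1}{105} - \frac{429}{307} = \frac{14}{335145} - \frac{429}{307} = - \frac{143772907}{102889515}$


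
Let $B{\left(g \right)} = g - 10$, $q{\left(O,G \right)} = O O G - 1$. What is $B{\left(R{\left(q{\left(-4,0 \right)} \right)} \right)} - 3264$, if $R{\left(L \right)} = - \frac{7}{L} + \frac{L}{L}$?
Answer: $-3266$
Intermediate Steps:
$q{\left(O,G \right)} = -1 + G O^{2}$ ($q{\left(O,G \right)} = O^{2} G - 1 = G O^{2} - 1 = -1 + G O^{2}$)
$R{\left(L \right)} = 1 - \frac{7}{L}$ ($R{\left(L \right)} = - \frac{7}{L} + 1 = 1 - \frac{7}{L}$)
$B{\left(g \right)} = -10 + g$
$B{\left(R{\left(q{\left(-4,0 \right)} \right)} \right)} - 3264 = \left(-10 + \frac{-7 - \left(1 + 0 \left(-4\right)^{2}\right)}{-1 + 0 \left(-4\right)^{2}}\right) - 3264 = \left(-10 + \frac{-7 + \left(-1 + 0 \cdot 16\right)}{-1 + 0 \cdot 16}\right) - 3264 = \left(-10 + \frac{-7 + \left(-1 + 0\right)}{-1 + 0}\right) - 3264 = \left(-10 + \frac{-7 - 1}{-1}\right) - 3264 = \left(-10 - -8\right) - 3264 = \left(-10 + 8\right) - 3264 = -2 - 3264 = -3266$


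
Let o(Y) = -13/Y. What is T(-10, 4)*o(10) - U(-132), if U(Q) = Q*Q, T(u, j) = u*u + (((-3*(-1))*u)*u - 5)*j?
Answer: -19088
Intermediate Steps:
T(u, j) = u**2 + j*(-5 + 3*u**2) (T(u, j) = u**2 + ((3*u)*u - 5)*j = u**2 + (3*u**2 - 5)*j = u**2 + (-5 + 3*u**2)*j = u**2 + j*(-5 + 3*u**2))
U(Q) = Q**2
T(-10, 4)*o(10) - U(-132) = ((-10)**2 - 5*4 + 3*4*(-10)**2)*(-13/10) - 1*(-132)**2 = (100 - 20 + 3*4*100)*(-13*1/10) - 1*17424 = (100 - 20 + 1200)*(-13/10) - 17424 = 1280*(-13/10) - 17424 = -1664 - 17424 = -19088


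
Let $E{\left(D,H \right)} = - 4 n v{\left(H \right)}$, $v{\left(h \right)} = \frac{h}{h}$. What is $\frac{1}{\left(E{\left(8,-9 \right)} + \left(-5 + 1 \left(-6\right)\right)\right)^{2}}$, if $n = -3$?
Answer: $1$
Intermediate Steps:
$v{\left(h \right)} = 1$
$E{\left(D,H \right)} = 12$ ($E{\left(D,H \right)} = \left(-4\right) \left(-3\right) 1 = 12 \cdot 1 = 12$)
$\frac{1}{\left(E{\left(8,-9 \right)} + \left(-5 + 1 \left(-6\right)\right)\right)^{2}} = \frac{1}{\left(12 + \left(-5 + 1 \left(-6\right)\right)\right)^{2}} = \frac{1}{\left(12 - 11\right)^{2}} = \frac{1}{1^{2}} = 1^{-1} = 1$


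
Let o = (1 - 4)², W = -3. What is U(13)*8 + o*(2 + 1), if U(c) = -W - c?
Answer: -53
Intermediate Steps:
o = 9 (o = (-3)² = 9)
U(c) = 3 - c (U(c) = -1*(-3) - c = 3 - c)
U(13)*8 + o*(2 + 1) = (3 - 1*13)*8 + 9*(2 + 1) = (3 - 13)*8 + 9*3 = -10*8 + 27 = -80 + 27 = -53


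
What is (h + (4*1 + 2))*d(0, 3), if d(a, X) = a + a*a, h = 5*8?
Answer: 0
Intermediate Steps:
h = 40
d(a, X) = a + a²
(h + (4*1 + 2))*d(0, 3) = (40 + (4*1 + 2))*(0*(1 + 0)) = (40 + (4 + 2))*(0*1) = (40 + 6)*0 = 46*0 = 0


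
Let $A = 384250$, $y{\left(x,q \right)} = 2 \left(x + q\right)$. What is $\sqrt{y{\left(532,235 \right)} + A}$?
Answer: $166 \sqrt{14} \approx 621.12$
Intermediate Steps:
$y{\left(x,q \right)} = 2 q + 2 x$ ($y{\left(x,q \right)} = 2 \left(q + x\right) = 2 q + 2 x$)
$\sqrt{y{\left(532,235 \right)} + A} = \sqrt{\left(2 \cdot 235 + 2 \cdot 532\right) + 384250} = \sqrt{\left(470 + 1064\right) + 384250} = \sqrt{1534 + 384250} = \sqrt{385784} = 166 \sqrt{14}$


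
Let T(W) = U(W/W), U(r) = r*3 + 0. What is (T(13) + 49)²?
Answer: 2704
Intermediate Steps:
U(r) = 3*r (U(r) = 3*r + 0 = 3*r)
T(W) = 3 (T(W) = 3*(W/W) = 3*1 = 3)
(T(13) + 49)² = (3 + 49)² = 52² = 2704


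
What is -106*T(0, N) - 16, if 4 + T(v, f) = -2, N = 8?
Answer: 620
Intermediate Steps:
T(v, f) = -6 (T(v, f) = -4 - 2 = -6)
-106*T(0, N) - 16 = -106*(-6) - 16 = 636 - 16 = 620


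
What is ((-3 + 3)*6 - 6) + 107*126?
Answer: 13476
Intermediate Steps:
((-3 + 3)*6 - 6) + 107*126 = (0*6 - 6) + 13482 = (0 - 6) + 13482 = -6 + 13482 = 13476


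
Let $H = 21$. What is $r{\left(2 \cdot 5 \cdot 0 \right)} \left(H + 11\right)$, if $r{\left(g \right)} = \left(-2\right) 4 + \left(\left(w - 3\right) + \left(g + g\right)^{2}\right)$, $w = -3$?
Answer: $-448$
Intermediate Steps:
$r{\left(g \right)} = -14 + 4 g^{2}$ ($r{\left(g \right)} = \left(-2\right) 4 + \left(\left(-3 - 3\right) + \left(g + g\right)^{2}\right) = -8 + \left(-6 + \left(2 g\right)^{2}\right) = -8 + \left(-6 + 4 g^{2}\right) = -14 + 4 g^{2}$)
$r{\left(2 \cdot 5 \cdot 0 \right)} \left(H + 11\right) = \left(-14 + 4 \left(2 \cdot 5 \cdot 0\right)^{2}\right) \left(21 + 11\right) = \left(-14 + 4 \left(10 \cdot 0\right)^{2}\right) 32 = \left(-14 + 4 \cdot 0^{2}\right) 32 = \left(-14 + 4 \cdot 0\right) 32 = \left(-14 + 0\right) 32 = \left(-14\right) 32 = -448$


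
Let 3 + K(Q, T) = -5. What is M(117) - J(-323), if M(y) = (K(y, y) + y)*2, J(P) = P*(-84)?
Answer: -26914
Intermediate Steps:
K(Q, T) = -8 (K(Q, T) = -3 - 5 = -8)
J(P) = -84*P
M(y) = -16 + 2*y (M(y) = (-8 + y)*2 = -16 + 2*y)
M(117) - J(-323) = (-16 + 2*117) - (-84)*(-323) = (-16 + 234) - 1*27132 = 218 - 27132 = -26914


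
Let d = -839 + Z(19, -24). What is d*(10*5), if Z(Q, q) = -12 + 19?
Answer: -41600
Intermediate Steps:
Z(Q, q) = 7
d = -832 (d = -839 + 7 = -832)
d*(10*5) = -8320*5 = -832*50 = -41600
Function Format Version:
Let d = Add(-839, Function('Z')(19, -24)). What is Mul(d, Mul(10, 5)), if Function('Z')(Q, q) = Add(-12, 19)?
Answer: -41600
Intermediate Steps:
Function('Z')(Q, q) = 7
d = -832 (d = Add(-839, 7) = -832)
Mul(d, Mul(10, 5)) = Mul(-832, Mul(10, 5)) = Mul(-832, 50) = -41600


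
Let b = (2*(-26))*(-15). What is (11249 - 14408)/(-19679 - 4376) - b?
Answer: -18759741/24055 ≈ -779.87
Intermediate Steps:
b = 780 (b = -52*(-15) = 780)
(11249 - 14408)/(-19679 - 4376) - b = (11249 - 14408)/(-19679 - 4376) - 1*780 = -3159/(-24055) - 780 = -3159*(-1/24055) - 780 = 3159/24055 - 780 = -18759741/24055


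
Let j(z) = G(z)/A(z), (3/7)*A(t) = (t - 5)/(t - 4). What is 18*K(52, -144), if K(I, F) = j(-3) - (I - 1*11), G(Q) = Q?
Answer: -3033/4 ≈ -758.25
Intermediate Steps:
A(t) = 7*(-5 + t)/(3*(-4 + t)) (A(t) = 7*((t - 5)/(t - 4))/3 = 7*((-5 + t)/(-4 + t))/3 = 7*(-5 + t)/(3*(-4 + t)))
j(z) = 3*z*(-4 + z)/(7*(-5 + z)) (j(z) = z/((7*(-5 + z)/(3*(-4 + z)))) = z*(3*(-4 + z)/(7*(-5 + z))) = 3*z*(-4 + z)/(7*(-5 + z)))
K(I, F) = 79/8 - I (K(I, F) = (3/7)*(-3)*(-4 - 3)/(-5 - 3) - (I - 1*11) = (3/7)*(-3)*(-7)/(-8) - (I - 11) = (3/7)*(-3)*(-1/8)*(-7) - (-11 + I) = -9/8 + (11 - I) = 79/8 - I)
18*K(52, -144) = 18*(79/8 - 1*52) = 18*(79/8 - 52) = 18*(-337/8) = -3033/4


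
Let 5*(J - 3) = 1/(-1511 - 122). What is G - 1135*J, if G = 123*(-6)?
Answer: -6765292/1633 ≈ -4142.9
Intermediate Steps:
G = -738
J = 24494/8165 (J = 3 + 1/(5*(-1511 - 122)) = 3 + (⅕)/(-1633) = 3 + (⅕)*(-1/1633) = 3 - 1/8165 = 24494/8165 ≈ 2.9999)
G - 1135*J = -738 - 1135*24494/8165 = -738 - 5560138/1633 = -6765292/1633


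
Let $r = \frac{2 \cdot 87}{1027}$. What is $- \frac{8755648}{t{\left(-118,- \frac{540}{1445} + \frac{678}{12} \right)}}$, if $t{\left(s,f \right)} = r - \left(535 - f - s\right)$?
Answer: $\frac{5197405186688}{354207239} \approx 14673.0$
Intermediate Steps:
$r = \frac{174}{1027}$ ($r = 174 \cdot \frac{1}{1027} = \frac{174}{1027} \approx 0.16943$)
$t{\left(s,f \right)} = - \frac{549271}{1027} + f + s$ ($t{\left(s,f \right)} = \frac{174}{1027} - \left(535 - f - s\right) = \frac{174}{1027} + \left(-535 + f + s\right) = - \frac{549271}{1027} + f + s$)
$- \frac{8755648}{t{\left(-118,- \frac{540}{1445} + \frac{678}{12} \right)}} = - \frac{8755648}{- \frac{549271}{1027} + \left(- \frac{540}{1445} + \frac{678}{12}\right) - 118} = - \frac{8755648}{- \frac{549271}{1027} + \left(\left(-540\right) \frac{1}{1445} + 678 \cdot \frac{1}{12}\right) - 118} = - \frac{8755648}{- \frac{549271}{1027} + \left(- \frac{108}{289} + \frac{113}{2}\right) - 118} = - \frac{8755648}{- \frac{549271}{1027} + \frac{32441}{578} - 118} = - \frac{8755648}{- \frac{354207239}{593606}} = \left(-8755648\right) \left(- \frac{593606}{354207239}\right) = \frac{5197405186688}{354207239}$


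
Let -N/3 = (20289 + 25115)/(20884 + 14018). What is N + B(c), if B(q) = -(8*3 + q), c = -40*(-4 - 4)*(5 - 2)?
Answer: -5746630/5817 ≈ -987.90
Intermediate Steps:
c = 960 (c = -(-320)*3 = -40*(-24) = 960)
N = -22702/5817 (N = -3*(20289 + 25115)/(20884 + 14018) = -136212/34902 = -3*22702/17451 = -22702/5817 ≈ -3.9027)
B(q) = -24 - q (B(q) = -(24 + q) = -24 - q)
N + B(c) = -22702/5817 + (-24 - 1*960) = -22702/5817 + (-24 - 960) = -22702/5817 - 984 = -5746630/5817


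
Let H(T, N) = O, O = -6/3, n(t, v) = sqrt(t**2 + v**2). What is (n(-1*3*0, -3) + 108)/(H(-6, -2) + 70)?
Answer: 111/68 ≈ 1.6324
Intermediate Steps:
O = -2 (O = -6*1/3 = -2)
H(T, N) = -2
(n(-1*3*0, -3) + 108)/(H(-6, -2) + 70) = (sqrt((-1*3*0)**2 + (-3)**2) + 108)/(-2 + 70) = (sqrt((-3*0)**2 + 9) + 108)/68 = (sqrt(0**2 + 9) + 108)/68 = (sqrt(0 + 9) + 108)/68 = (sqrt(9) + 108)/68 = (3 + 108)/68 = (1/68)*111 = 111/68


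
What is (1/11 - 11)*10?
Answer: -1200/11 ≈ -109.09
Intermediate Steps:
(1/11 - 11)*10 = -120/11*10 = -1200/11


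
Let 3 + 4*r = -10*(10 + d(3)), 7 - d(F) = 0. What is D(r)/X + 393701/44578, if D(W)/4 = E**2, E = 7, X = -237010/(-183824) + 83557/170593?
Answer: 147979378813596757/1243548532107522 ≈ 119.00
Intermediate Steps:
d(F) = 7 (d(F) = 7 - 1*0 = 7 + 0 = 7)
X = 27896014449/15679543816 (X = -237010*(-1/183824) + 83557*(1/170593) = 118505/91912 + 83557/170593 = 27896014449/15679543816 ≈ 1.7791)
r = -173/4 (r = -3/4 + (-10*(10 + 7))/4 = -3/4 + (-10*17)/4 = -3/4 + (1/4)*(-170) = -3/4 - 85/2 = -173/4 ≈ -43.250)
D(W) = 196 (D(W) = 4*7**2 = 4*49 = 196)
D(r)/X + 393701/44578 = 196/(27896014449/15679543816) + 393701/44578 = 196*(15679543816/27896014449) + 393701*(1/44578) = 3073190587936/27896014449 + 393701/44578 = 147979378813596757/1243548532107522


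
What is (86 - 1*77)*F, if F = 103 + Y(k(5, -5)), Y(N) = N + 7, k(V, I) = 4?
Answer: 1026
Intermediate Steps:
Y(N) = 7 + N
F = 114 (F = 103 + (7 + 4) = 103 + 11 = 114)
(86 - 1*77)*F = (86 - 1*77)*114 = (86 - 77)*114 = 9*114 = 1026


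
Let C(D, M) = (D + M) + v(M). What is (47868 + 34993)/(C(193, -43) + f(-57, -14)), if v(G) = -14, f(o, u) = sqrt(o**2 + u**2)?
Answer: 11269096/15051 - 82861*sqrt(3445)/15051 ≈ 425.60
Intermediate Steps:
C(D, M) = -14 + D + M (C(D, M) = (D + M) - 14 = -14 + D + M)
(47868 + 34993)/(C(193, -43) + f(-57, -14)) = (47868 + 34993)/((-14 + 193 - 43) + sqrt((-57)**2 + (-14)**2)) = 82861/(136 + sqrt(3249 + 196)) = 82861/(136 + sqrt(3445))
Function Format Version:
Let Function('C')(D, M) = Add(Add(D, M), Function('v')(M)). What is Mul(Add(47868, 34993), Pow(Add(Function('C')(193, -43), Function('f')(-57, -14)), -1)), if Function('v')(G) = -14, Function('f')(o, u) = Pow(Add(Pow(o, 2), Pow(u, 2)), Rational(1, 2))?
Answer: Add(Rational(11269096, 15051), Mul(Rational(-82861, 15051), Pow(3445, Rational(1, 2)))) ≈ 425.60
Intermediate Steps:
Function('C')(D, M) = Add(-14, D, M) (Function('C')(D, M) = Add(Add(D, M), -14) = Add(-14, D, M))
Mul(Add(47868, 34993), Pow(Add(Function('C')(193, -43), Function('f')(-57, -14)), -1)) = Mul(Add(47868, 34993), Pow(Add(Add(-14, 193, -43), Pow(Add(Pow(-57, 2), Pow(-14, 2)), Rational(1, 2))), -1)) = Mul(82861, Pow(Add(136, Pow(Add(3249, 196), Rational(1, 2))), -1)) = Mul(82861, Pow(Add(136, Pow(3445, Rational(1, 2))), -1))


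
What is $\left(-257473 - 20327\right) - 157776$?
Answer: $-435576$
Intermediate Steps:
$\left(-257473 - 20327\right) - 157776 = -277800 - 157776 = -435576$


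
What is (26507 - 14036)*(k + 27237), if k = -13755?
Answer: 168134022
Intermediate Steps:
(26507 - 14036)*(k + 27237) = (26507 - 14036)*(-13755 + 27237) = 12471*13482 = 168134022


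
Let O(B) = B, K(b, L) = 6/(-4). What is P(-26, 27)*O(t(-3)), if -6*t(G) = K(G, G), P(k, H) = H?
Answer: 27/4 ≈ 6.7500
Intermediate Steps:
K(b, L) = -3/2 (K(b, L) = 6*(-¼) = -3/2)
t(G) = ¼ (t(G) = -⅙*(-3/2) = ¼)
P(-26, 27)*O(t(-3)) = 27*(¼) = 27/4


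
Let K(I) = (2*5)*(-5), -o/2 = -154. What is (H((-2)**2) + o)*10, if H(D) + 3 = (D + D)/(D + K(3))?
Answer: 70110/23 ≈ 3048.3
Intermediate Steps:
o = 308 (o = -2*(-154) = 308)
K(I) = -50 (K(I) = 10*(-5) = -50)
H(D) = -3 + 2*D/(-50 + D) (H(D) = -3 + (D + D)/(D - 50) = -3 + (2*D)/(-50 + D) = -3 + 2*D/(-50 + D))
(H((-2)**2) + o)*10 = ((150 - 1*(-2)**2)/(-50 + (-2)**2) + 308)*10 = ((150 - 1*4)/(-50 + 4) + 308)*10 = ((150 - 4)/(-46) + 308)*10 = (-1/46*146 + 308)*10 = (-73/23 + 308)*10 = (7011/23)*10 = 70110/23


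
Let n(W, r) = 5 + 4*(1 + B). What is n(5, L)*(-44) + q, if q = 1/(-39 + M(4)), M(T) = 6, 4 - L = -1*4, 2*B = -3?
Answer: -4357/33 ≈ -132.03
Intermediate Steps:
B = -3/2 (B = (1/2)*(-3) = -3/2 ≈ -1.5000)
L = 8 (L = 4 - (-1)*4 = 4 - 1*(-4) = 4 + 4 = 8)
n(W, r) = 3 (n(W, r) = 5 + 4*(1 - 3/2) = 5 + 4*(-1/2) = 5 - 2 = 3)
q = -1/33 (q = 1/(-39 + 6) = 1/(-33) = -1/33 ≈ -0.030303)
n(5, L)*(-44) + q = 3*(-44) - 1/33 = -132 - 1/33 = -4357/33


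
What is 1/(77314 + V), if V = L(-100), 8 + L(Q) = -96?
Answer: 1/77210 ≈ 1.2952e-5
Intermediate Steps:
L(Q) = -104 (L(Q) = -8 - 96 = -104)
V = -104
1/(77314 + V) = 1/(77314 - 104) = 1/77210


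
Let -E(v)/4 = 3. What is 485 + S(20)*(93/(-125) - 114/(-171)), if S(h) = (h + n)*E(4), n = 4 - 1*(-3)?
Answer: 63757/125 ≈ 510.06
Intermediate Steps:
n = 7 (n = 4 + 3 = 7)
E(v) = -12 (E(v) = -4*3 = -12)
S(h) = -84 - 12*h (S(h) = (h + 7)*(-12) = (7 + h)*(-12) = -84 - 12*h)
485 + S(20)*(93/(-125) - 114/(-171)) = 485 + (-84 - 12*20)*(93/(-125) - 114/(-171)) = 485 + (-84 - 240)*(93*(-1/125) - 114*(-1/171)) = 485 - 324*(-93/125 + ⅔) = 485 - 324*(-29/375) = 485 + 3132/125 = 63757/125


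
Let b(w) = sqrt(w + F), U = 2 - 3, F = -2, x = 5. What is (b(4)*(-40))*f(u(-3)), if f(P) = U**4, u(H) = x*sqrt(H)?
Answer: -40*sqrt(2) ≈ -56.569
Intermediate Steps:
u(H) = 5*sqrt(H)
U = -1
b(w) = sqrt(-2 + w) (b(w) = sqrt(w - 2) = sqrt(-2 + w))
f(P) = 1 (f(P) = (-1)**4 = 1)
(b(4)*(-40))*f(u(-3)) = (sqrt(-2 + 4)*(-40))*1 = (sqrt(2)*(-40))*1 = -40*sqrt(2)*1 = -40*sqrt(2)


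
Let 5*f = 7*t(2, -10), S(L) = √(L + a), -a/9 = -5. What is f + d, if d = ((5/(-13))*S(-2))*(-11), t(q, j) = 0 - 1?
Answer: -7/5 + 55*√43/13 ≈ 26.343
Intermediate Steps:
a = 45 (a = -9*(-5) = 45)
S(L) = √(45 + L) (S(L) = √(L + 45) = √(45 + L))
t(q, j) = -1
f = -7/5 (f = (7*(-1))/5 = (⅕)*(-7) = -7/5 ≈ -1.4000)
d = 55*√43/13 (d = ((5/(-13))*√(45 - 2))*(-11) = ((5*(-1/13))*√43)*(-11) = -5*√43/13*(-11) = 55*√43/13 ≈ 27.743)
f + d = -7/5 + 55*√43/13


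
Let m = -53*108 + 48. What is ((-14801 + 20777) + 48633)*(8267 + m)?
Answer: 141491919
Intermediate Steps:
m = -5676 (m = -5724 + 48 = -5676)
((-14801 + 20777) + 48633)*(8267 + m) = ((-14801 + 20777) + 48633)*(8267 - 5676) = (5976 + 48633)*2591 = 54609*2591 = 141491919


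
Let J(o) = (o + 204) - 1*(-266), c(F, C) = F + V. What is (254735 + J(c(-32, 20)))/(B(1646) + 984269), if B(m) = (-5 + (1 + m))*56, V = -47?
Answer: 255126/1076221 ≈ 0.23706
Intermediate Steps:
c(F, C) = -47 + F (c(F, C) = F - 47 = -47 + F)
J(o) = 470 + o (J(o) = (204 + o) + 266 = 470 + o)
B(m) = -224 + 56*m (B(m) = (-4 + m)*56 = -224 + 56*m)
(254735 + J(c(-32, 20)))/(B(1646) + 984269) = (254735 + (470 + (-47 - 32)))/((-224 + 56*1646) + 984269) = (254735 + (470 - 79))/((-224 + 92176) + 984269) = (254735 + 391)/(91952 + 984269) = 255126/1076221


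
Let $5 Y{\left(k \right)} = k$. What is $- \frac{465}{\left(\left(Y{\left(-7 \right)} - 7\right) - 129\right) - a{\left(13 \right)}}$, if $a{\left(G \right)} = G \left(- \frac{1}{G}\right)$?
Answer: $\frac{75}{22} \approx 3.4091$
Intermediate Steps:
$Y{\left(k \right)} = \frac{k}{5}$
$a{\left(G \right)} = -1$
$- \frac{465}{\left(\left(Y{\left(-7 \right)} - 7\right) - 129\right) - a{\left(13 \right)}} = - \frac{465}{\left(\left(\frac{1}{5} \left(-7\right) - 7\right) - 129\right) - -1} = - \frac{465}{\left(\left(- \frac{7}{5} - 7\right) - 129\right) + 1} = - \frac{465}{\left(- \frac{42}{5} - 129\right) + 1} = - \frac{465}{- \frac{687}{5} + 1} = - \frac{465}{- \frac{682}{5}} = \left(-465\right) \left(- \frac{5}{682}\right) = \frac{75}{22}$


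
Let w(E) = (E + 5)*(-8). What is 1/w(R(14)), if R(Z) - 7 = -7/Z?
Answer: -1/92 ≈ -0.010870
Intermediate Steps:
R(Z) = 7 - 7/Z
w(E) = -40 - 8*E (w(E) = (5 + E)*(-8) = -40 - 8*E)
1/w(R(14)) = 1/(-40 - 8*(7 - 7/14)) = 1/(-40 - 8*(7 - 7*1/14)) = 1/(-40 - 8*(7 - 1/2)) = 1/(-40 - 8*13/2) = 1/(-40 - 52) = 1/(-92) = -1/92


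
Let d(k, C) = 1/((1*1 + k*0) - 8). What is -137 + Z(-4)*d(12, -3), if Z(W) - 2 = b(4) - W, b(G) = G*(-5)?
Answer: -135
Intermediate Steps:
b(G) = -5*G
d(k, C) = -⅐ (d(k, C) = 1/((1 + 0) - 8) = 1/(1 - 8) = 1/(-7) = -⅐)
Z(W) = -18 - W (Z(W) = 2 + (-5*4 - W) = 2 + (-20 - W) = -18 - W)
-137 + Z(-4)*d(12, -3) = -137 + (-18 - 1*(-4))*(-⅐) = -137 + (-18 + 4)*(-⅐) = -137 - 14*(-⅐) = -137 + 2 = -135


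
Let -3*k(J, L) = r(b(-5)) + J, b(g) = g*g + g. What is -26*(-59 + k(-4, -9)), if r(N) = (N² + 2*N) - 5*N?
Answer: 4446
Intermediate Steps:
b(g) = g + g² (b(g) = g² + g = g + g²)
r(N) = N² - 3*N
k(J, L) = -340/3 - J/3 (k(J, L) = -((-5*(1 - 5))*(-3 - 5*(1 - 5)) + J)/3 = -((-5*(-4))*(-3 - 5*(-4)) + J)/3 = -(20*(-3 + 20) + J)/3 = -(20*17 + J)/3 = -(340 + J)/3 = -340/3 - J/3)
-26*(-59 + k(-4, -9)) = -26*(-59 + (-340/3 - ⅓*(-4))) = -26*(-59 + (-340/3 + 4/3)) = -26*(-59 - 112) = -26*(-171) = 4446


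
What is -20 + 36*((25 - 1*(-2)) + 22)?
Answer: 1744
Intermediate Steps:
-20 + 36*((25 - 1*(-2)) + 22) = -20 + 36*((25 + 2) + 22) = -20 + 36*(27 + 22) = -20 + 36*49 = -20 + 1764 = 1744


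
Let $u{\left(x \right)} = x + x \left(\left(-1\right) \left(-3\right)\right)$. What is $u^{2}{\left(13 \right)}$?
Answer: $2704$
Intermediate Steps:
$u{\left(x \right)} = 4 x$ ($u{\left(x \right)} = x + x 3 = x + 3 x = 4 x$)
$u^{2}{\left(13 \right)} = \left(4 \cdot 13\right)^{2} = 52^{2} = 2704$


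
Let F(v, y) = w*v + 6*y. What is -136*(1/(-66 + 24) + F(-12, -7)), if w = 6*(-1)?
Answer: -85612/21 ≈ -4076.8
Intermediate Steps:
w = -6
F(v, y) = -6*v + 6*y
-136*(1/(-66 + 24) + F(-12, -7)) = -136*(1/(-66 + 24) + (-6*(-12) + 6*(-7))) = -136*(1/(-42) + (72 - 42)) = -136*(-1/42 + 30) = -136*1259/42 = -85612/21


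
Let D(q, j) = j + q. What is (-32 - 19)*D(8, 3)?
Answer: -561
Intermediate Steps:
(-32 - 19)*D(8, 3) = (-32 - 19)*(3 + 8) = -51*11 = -561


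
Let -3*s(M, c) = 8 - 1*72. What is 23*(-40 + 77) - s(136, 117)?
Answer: 2489/3 ≈ 829.67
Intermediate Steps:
s(M, c) = 64/3 (s(M, c) = -(8 - 1*72)/3 = -(8 - 72)/3 = -⅓*(-64) = 64/3)
23*(-40 + 77) - s(136, 117) = 23*(-40 + 77) - 1*64/3 = 23*37 - 64/3 = 851 - 64/3 = 2489/3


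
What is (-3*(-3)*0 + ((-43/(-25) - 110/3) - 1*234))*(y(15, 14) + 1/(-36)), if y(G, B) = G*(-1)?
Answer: 10912511/2700 ≈ 4041.7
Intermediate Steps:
y(G, B) = -G
(-3*(-3)*0 + ((-43/(-25) - 110/3) - 1*234))*(y(15, 14) + 1/(-36)) = (-3*(-3)*0 + ((-43/(-25) - 110/3) - 1*234))*(-1*15 + 1/(-36)) = (9*0 + ((-43*(-1/25) - 110*⅓) - 234))*(-15 - 1/36) = (0 + ((43/25 - 110/3) - 234))*(-541/36) = (0 + (-2621/75 - 234))*(-541/36) = (0 - 20171/75)*(-541/36) = -20171/75*(-541/36) = 10912511/2700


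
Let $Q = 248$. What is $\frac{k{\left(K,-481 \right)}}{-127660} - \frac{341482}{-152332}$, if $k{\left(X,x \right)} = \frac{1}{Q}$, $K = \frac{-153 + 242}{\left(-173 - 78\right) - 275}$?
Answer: $\frac{2702802673357}{1205695593440} \approx 2.2417$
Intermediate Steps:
$K = - \frac{89}{526}$ ($K = \frac{89}{\left(-173 - 78\right) - 275} = \frac{89}{-251 - 275} = \frac{89}{-526} = 89 \left(- \frac{1}{526}\right) = - \frac{89}{526} \approx -0.1692$)
$k{\left(X,x \right)} = \frac{1}{248}$
$\frac{k{\left(K,-481 \right)}}{-127660} - \frac{341482}{-152332} = \frac{1}{248 \left(-127660\right)} - \frac{341482}{-152332} = \frac{1}{248} \left(- \frac{1}{127660}\right) - - \frac{170741}{76166} = - \frac{1}{31659680} + \frac{170741}{76166} = \frac{2702802673357}{1205695593440}$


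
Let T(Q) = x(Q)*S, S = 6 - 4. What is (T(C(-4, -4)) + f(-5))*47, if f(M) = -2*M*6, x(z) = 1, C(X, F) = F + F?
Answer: 2914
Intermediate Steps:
C(X, F) = 2*F
S = 2
f(M) = -12*M
T(Q) = 2 (T(Q) = 1*2 = 2)
(T(C(-4, -4)) + f(-5))*47 = (2 - 12*(-5))*47 = (2 + 60)*47 = 62*47 = 2914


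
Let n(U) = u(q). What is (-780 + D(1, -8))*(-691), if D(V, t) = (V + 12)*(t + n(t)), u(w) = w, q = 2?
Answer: 592878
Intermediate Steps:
n(U) = 2
D(V, t) = (2 + t)*(12 + V) (D(V, t) = (V + 12)*(t + 2) = (12 + V)*(2 + t) = (2 + t)*(12 + V))
(-780 + D(1, -8))*(-691) = (-780 + (24 + 2*1 + 12*(-8) + 1*(-8)))*(-691) = (-780 + (24 + 2 - 96 - 8))*(-691) = (-780 - 78)*(-691) = -858*(-691) = 592878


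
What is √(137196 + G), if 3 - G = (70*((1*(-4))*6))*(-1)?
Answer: √135519 ≈ 368.13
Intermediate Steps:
G = -1677 (G = 3 - 70*((1*(-4))*6)*(-1) = 3 - 70*(-4*6)*(-1) = 3 - 70*(-24)*(-1) = 3 - (-1680)*(-1) = 3 - 1*1680 = 3 - 1680 = -1677)
√(137196 + G) = √(137196 - 1677) = √135519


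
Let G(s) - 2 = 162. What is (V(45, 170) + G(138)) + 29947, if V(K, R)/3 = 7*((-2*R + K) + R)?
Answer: 27486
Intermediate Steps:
V(K, R) = -21*R + 21*K (V(K, R) = 3*(7*((-2*R + K) + R)) = 3*(7*((K - 2*R) + R)) = 3*(7*(K - R)) = 3*(-7*R + 7*K) = -21*R + 21*K)
G(s) = 164 (G(s) = 2 + 162 = 164)
(V(45, 170) + G(138)) + 29947 = ((-21*170 + 21*45) + 164) + 29947 = ((-3570 + 945) + 164) + 29947 = (-2625 + 164) + 29947 = -2461 + 29947 = 27486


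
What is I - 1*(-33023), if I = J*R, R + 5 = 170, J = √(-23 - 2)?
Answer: 33023 + 825*I ≈ 33023.0 + 825.0*I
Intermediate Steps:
J = 5*I (J = √(-25) = 5*I ≈ 5.0*I)
R = 165 (R = -5 + 170 = 165)
I = 825*I (I = (5*I)*165 = 825*I ≈ 825.0*I)
I - 1*(-33023) = 825*I - 1*(-33023) = 825*I + 33023 = 33023 + 825*I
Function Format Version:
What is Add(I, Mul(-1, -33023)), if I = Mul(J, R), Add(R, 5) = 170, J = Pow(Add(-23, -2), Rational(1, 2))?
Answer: Add(33023, Mul(825, I)) ≈ Add(33023., Mul(825.00, I))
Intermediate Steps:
J = Mul(5, I) (J = Pow(-25, Rational(1, 2)) = Mul(5, I) ≈ Mul(5.0000, I))
R = 165 (R = Add(-5, 170) = 165)
I = Mul(825, I) (I = Mul(Mul(5, I), 165) = Mul(825, I) ≈ Mul(825.00, I))
Add(I, Mul(-1, -33023)) = Add(Mul(825, I), Mul(-1, -33023)) = Add(Mul(825, I), 33023) = Add(33023, Mul(825, I))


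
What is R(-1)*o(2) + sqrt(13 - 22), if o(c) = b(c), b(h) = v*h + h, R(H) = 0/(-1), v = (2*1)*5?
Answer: 3*I ≈ 3.0*I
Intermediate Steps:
v = 10 (v = 2*5 = 10)
R(H) = 0 (R(H) = 0*(-1) = 0)
b(h) = 11*h (b(h) = 10*h + h = 11*h)
o(c) = 11*c
R(-1)*o(2) + sqrt(13 - 22) = 0*(11*2) + sqrt(13 - 22) = 0*22 + sqrt(-9) = 0 + 3*I = 3*I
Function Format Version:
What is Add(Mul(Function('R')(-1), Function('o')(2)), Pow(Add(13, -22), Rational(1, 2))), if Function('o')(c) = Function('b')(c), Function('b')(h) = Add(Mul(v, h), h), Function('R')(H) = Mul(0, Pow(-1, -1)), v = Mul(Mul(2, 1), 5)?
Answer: Mul(3, I) ≈ Mul(3.0000, I)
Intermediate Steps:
v = 10 (v = Mul(2, 5) = 10)
Function('R')(H) = 0 (Function('R')(H) = Mul(0, -1) = 0)
Function('b')(h) = Mul(11, h) (Function('b')(h) = Add(Mul(10, h), h) = Mul(11, h))
Function('o')(c) = Mul(11, c)
Add(Mul(Function('R')(-1), Function('o')(2)), Pow(Add(13, -22), Rational(1, 2))) = Add(Mul(0, Mul(11, 2)), Pow(Add(13, -22), Rational(1, 2))) = Add(Mul(0, 22), Pow(-9, Rational(1, 2))) = Add(0, Mul(3, I)) = Mul(3, I)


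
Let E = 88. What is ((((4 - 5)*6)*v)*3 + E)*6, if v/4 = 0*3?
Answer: 528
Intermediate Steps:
v = 0 (v = 4*(0*3) = 4*0 = 0)
((((4 - 5)*6)*v)*3 + E)*6 = ((((4 - 5)*6)*0)*3 + 88)*6 = ((-1*6*0)*3 + 88)*6 = (-6*0*3 + 88)*6 = (0*3 + 88)*6 = (0 + 88)*6 = 88*6 = 528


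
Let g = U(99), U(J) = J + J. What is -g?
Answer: -198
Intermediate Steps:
U(J) = 2*J
g = 198 (g = 2*99 = 198)
-g = -1*198 = -198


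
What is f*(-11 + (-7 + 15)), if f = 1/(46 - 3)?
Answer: -3/43 ≈ -0.069767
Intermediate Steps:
f = 1/43 ≈ 0.023256
f*(-11 + (-7 + 15)) = (-11 + (-7 + 15))/43 = (-11 + 8)/43 = (1/43)*(-3) = -3/43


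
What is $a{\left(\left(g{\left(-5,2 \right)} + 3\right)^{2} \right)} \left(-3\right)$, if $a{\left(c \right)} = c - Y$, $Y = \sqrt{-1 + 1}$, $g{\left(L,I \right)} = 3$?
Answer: $-108$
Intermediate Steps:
$Y = 0$ ($Y = \sqrt{0} = 0$)
$a{\left(c \right)} = c$ ($a{\left(c \right)} = c - 0 = c + 0 = c$)
$a{\left(\left(g{\left(-5,2 \right)} + 3\right)^{2} \right)} \left(-3\right) = \left(3 + 3\right)^{2} \left(-3\right) = 6^{2} \left(-3\right) = 36 \left(-3\right) = -108$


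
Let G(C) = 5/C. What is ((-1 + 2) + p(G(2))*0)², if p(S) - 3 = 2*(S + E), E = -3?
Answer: 1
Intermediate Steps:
p(S) = -3 + 2*S (p(S) = 3 + 2*(S - 3) = 3 + 2*(-3 + S) = 3 + (-6 + 2*S) = -3 + 2*S)
((-1 + 2) + p(G(2))*0)² = ((-1 + 2) + (-3 + 2*(5/2))*0)² = (1 + (-3 + 2*(5*(½)))*0)² = (1 + (-3 + 2*(5/2))*0)² = (1 + (-3 + 5)*0)² = (1 + 2*0)² = (1 + 0)² = 1² = 1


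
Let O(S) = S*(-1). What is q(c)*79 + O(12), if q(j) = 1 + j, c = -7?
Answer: -486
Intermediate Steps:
O(S) = -S
q(c)*79 + O(12) = (1 - 7)*79 - 1*12 = -6*79 - 12 = -474 - 12 = -486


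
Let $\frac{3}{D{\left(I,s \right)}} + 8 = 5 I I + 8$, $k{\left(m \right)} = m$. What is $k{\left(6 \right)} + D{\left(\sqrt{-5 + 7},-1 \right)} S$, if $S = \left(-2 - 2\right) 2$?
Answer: $\frac{18}{5} \approx 3.6$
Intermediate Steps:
$D{\left(I,s \right)} = \frac{3}{5 I^{2}}$ ($D{\left(I,s \right)} = \frac{3}{-8 + \left(5 I I + 8\right)} = \frac{3}{-8 + \left(5 I^{2} + 8\right)} = \frac{3}{-8 + \left(8 + 5 I^{2}\right)} = \frac{3}{5 I^{2}}$)
$S = -8$ ($S = \left(-4\right) 2 = -8$)
$k{\left(6 \right)} + D{\left(\sqrt{-5 + 7},-1 \right)} S = 6 + \frac{3}{5 \left(-5 + 7\right)} \left(-8\right) = 6 + \frac{3}{5 \cdot 2} \left(-8\right) = 6 + \frac{3}{5} \cdot \frac{1}{2} \left(-8\right) = 6 + \frac{3}{10} \left(-8\right) = 6 - \frac{12}{5} = \frac{18}{5}$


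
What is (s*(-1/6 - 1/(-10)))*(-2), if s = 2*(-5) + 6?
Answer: -8/15 ≈ -0.53333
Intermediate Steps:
s = -4 (s = -10 + 6 = -4)
(s*(-1/6 - 1/(-10)))*(-2) = -4*(-1/6 - 1/(-10))*(-2) = -4*(-1*⅙ - 1*(-⅒))*(-2) = -4*(-⅙ + ⅒)*(-2) = -4*(-1/15)*(-2) = (4/15)*(-2) = -8/15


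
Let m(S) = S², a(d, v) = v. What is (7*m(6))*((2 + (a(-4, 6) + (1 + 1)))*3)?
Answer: 7560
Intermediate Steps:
(7*m(6))*((2 + (a(-4, 6) + (1 + 1)))*3) = (7*6²)*((2 + (6 + (1 + 1)))*3) = (7*36)*((2 + (6 + 2))*3) = 252*((2 + 8)*3) = 252*(10*3) = 252*30 = 7560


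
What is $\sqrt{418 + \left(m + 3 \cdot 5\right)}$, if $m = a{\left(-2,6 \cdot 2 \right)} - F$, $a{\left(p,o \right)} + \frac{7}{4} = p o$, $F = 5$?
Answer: $\frac{\sqrt{1609}}{2} \approx 20.056$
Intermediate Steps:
$a{\left(p,o \right)} = - \frac{7}{4} + o p$ ($a{\left(p,o \right)} = - \frac{7}{4} + p o = - \frac{7}{4} + o p$)
$m = - \frac{123}{4}$ ($m = \left(- \frac{7}{4} + 6 \cdot 2 \left(-2\right)\right) - 5 = \left(- \frac{7}{4} + 12 \left(-2\right)\right) - 5 = \left(- \frac{7}{4} - 24\right) - 5 = - \frac{103}{4} - 5 = - \frac{123}{4} \approx -30.75$)
$\sqrt{418 + \left(m + 3 \cdot 5\right)} = \sqrt{418 + \left(- \frac{123}{4} + 3 \cdot 5\right)} = \sqrt{418 + \left(- \frac{123}{4} + 15\right)} = \sqrt{418 - \frac{63}{4}} = \sqrt{\frac{1609}{4}} = \frac{\sqrt{1609}}{2}$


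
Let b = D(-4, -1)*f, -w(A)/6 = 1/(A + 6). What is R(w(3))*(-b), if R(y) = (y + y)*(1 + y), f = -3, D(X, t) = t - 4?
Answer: 20/3 ≈ 6.6667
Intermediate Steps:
D(X, t) = -4 + t
w(A) = -6/(6 + A) (w(A) = -6/(A + 6) = -6/(6 + A))
R(y) = 2*y*(1 + y) (R(y) = (2*y)*(1 + y) = 2*y*(1 + y))
b = 15 (b = (-4 - 1)*(-3) = -5*(-3) = 15)
R(w(3))*(-b) = (2*(-6/(6 + 3))*(1 - 6/(6 + 3)))*(-1*15) = (2*(-6/9)*(1 - 6/9))*(-15) = (2*(-6*⅑)*(1 - 6*⅑))*(-15) = (2*(-⅔)*(1 - ⅔))*(-15) = (2*(-⅔)*(⅓))*(-15) = -4/9*(-15) = 20/3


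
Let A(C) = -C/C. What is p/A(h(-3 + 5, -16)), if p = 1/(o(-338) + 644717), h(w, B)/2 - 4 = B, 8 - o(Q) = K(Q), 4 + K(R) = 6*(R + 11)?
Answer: -1/646691 ≈ -1.5463e-6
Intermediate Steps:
K(R) = 62 + 6*R (K(R) = -4 + 6*(R + 11) = -4 + 6*(11 + R) = -4 + (66 + 6*R) = 62 + 6*R)
o(Q) = -54 - 6*Q (o(Q) = 8 - (62 + 6*Q) = 8 + (-62 - 6*Q) = -54 - 6*Q)
h(w, B) = 8 + 2*B
p = 1/646691 (p = 1/((-54 - 6*(-338)) + 644717) = 1/((-54 + 2028) + 644717) = 1/(1974 + 644717) = 1/646691 ≈ 1.5463e-6)
A(C) = -1 (A(C) = -1*1 = -1)
p/A(h(-3 + 5, -16)) = (1/646691)/(-1) = (1/646691)*(-1) = -1/646691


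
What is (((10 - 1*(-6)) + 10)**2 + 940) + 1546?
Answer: 3162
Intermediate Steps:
(((10 - 1*(-6)) + 10)**2 + 940) + 1546 = (((10 + 6) + 10)**2 + 940) + 1546 = ((16 + 10)**2 + 940) + 1546 = (26**2 + 940) + 1546 = (676 + 940) + 1546 = 1616 + 1546 = 3162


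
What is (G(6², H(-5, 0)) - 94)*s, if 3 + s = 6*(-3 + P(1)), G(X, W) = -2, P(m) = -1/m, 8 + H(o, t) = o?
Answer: 2592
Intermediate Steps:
H(o, t) = -8 + o
s = -27 (s = -3 + 6*(-3 - 1/1) = -3 + 6*(-3 - 1*1) = -3 + 6*(-3 - 1) = -3 + 6*(-4) = -3 - 24 = -27)
(G(6², H(-5, 0)) - 94)*s = (-2 - 94)*(-27) = -96*(-27) = 2592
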